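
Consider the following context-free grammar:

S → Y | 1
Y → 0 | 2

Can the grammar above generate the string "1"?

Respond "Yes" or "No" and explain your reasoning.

Yes - a valid derivation exists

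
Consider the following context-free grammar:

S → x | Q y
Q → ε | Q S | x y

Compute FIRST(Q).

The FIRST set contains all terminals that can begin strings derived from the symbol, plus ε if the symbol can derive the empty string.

We compute FIRST(Q) using the standard algorithm.
FIRST(Q) = {x, y, ε}
FIRST(S) = {x, y}
Therefore, FIRST(Q) = {x, y, ε}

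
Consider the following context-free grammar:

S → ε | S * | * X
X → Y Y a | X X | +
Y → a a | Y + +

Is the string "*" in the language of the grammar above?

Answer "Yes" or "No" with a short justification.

Yes - a valid derivation exists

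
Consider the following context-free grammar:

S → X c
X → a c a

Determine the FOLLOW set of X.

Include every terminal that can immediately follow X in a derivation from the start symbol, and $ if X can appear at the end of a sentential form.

We compute FOLLOW(X) using the standard algorithm.
FOLLOW(S) starts with {$}.
FIRST(S) = {a}
FIRST(X) = {a}
FOLLOW(S) = {$}
FOLLOW(X) = {c}
Therefore, FOLLOW(X) = {c}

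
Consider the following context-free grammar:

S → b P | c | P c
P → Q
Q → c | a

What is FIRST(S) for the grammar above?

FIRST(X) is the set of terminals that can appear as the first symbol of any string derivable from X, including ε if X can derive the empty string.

We compute FIRST(S) using the standard algorithm.
FIRST(P) = {a, c}
FIRST(Q) = {a, c}
FIRST(S) = {a, b, c}
Therefore, FIRST(S) = {a, b, c}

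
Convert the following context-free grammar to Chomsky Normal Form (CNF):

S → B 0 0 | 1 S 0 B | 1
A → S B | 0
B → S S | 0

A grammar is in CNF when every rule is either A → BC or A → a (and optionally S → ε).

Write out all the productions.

T0 → 0; T1 → 1; S → 1; A → 0; B → 0; S → B X0; X0 → T0 T0; S → T1 X1; X1 → S X2; X2 → T0 B; A → S B; B → S S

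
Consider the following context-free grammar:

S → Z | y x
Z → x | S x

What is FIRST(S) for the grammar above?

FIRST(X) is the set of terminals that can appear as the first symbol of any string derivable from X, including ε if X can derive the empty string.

We compute FIRST(S) using the standard algorithm.
FIRST(S) = {x, y}
FIRST(Z) = {x, y}
Therefore, FIRST(S) = {x, y}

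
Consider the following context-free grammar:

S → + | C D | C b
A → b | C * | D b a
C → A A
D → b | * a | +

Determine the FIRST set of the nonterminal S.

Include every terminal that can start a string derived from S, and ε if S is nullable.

We compute FIRST(S) using the standard algorithm.
FIRST(A) = {*, +, b}
FIRST(C) = {*, +, b}
FIRST(D) = {*, +, b}
FIRST(S) = {*, +, b}
Therefore, FIRST(S) = {*, +, b}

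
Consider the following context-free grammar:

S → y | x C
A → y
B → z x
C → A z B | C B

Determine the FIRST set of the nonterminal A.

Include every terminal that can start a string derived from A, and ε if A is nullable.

We compute FIRST(A) using the standard algorithm.
FIRST(A) = {y}
FIRST(B) = {z}
FIRST(C) = {y}
FIRST(S) = {x, y}
Therefore, FIRST(A) = {y}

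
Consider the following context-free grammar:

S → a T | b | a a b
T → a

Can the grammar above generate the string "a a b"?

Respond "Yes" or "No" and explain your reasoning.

Yes - a valid derivation exists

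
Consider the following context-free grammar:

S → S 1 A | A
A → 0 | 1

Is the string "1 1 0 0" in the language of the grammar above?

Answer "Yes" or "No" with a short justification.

No - no valid derivation exists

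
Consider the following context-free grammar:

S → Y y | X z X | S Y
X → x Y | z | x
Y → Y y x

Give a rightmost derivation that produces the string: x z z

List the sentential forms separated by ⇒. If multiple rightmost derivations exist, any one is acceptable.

S ⇒ X z X ⇒ X z z ⇒ x z z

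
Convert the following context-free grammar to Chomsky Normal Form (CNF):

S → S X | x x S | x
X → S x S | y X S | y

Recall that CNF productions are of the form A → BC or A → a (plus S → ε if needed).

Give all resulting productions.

TX → x; S → x; TY → y; X → y; S → S X; S → TX X0; X0 → TX S; X → S X1; X1 → TX S; X → TY X2; X2 → X S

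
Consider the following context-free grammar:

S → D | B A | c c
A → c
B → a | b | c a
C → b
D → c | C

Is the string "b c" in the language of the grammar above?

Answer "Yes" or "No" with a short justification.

Yes - a valid derivation exists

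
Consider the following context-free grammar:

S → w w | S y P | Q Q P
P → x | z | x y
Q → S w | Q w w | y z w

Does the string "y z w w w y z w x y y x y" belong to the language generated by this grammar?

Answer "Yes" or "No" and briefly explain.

Yes - a valid derivation exists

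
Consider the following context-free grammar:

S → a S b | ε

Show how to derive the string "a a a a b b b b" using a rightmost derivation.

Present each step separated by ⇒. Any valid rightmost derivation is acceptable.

S ⇒ a S b ⇒ a a S b b ⇒ a a a S b b b ⇒ a a a a S b b b b ⇒ a a a a b b b b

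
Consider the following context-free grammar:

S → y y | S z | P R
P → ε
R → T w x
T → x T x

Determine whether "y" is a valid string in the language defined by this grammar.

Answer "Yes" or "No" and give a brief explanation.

No - no valid derivation exists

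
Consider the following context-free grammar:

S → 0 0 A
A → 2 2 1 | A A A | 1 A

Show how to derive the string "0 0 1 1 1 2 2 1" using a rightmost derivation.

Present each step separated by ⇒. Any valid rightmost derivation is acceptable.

S ⇒ 0 0 A ⇒ 0 0 1 A ⇒ 0 0 1 1 A ⇒ 0 0 1 1 1 A ⇒ 0 0 1 1 1 2 2 1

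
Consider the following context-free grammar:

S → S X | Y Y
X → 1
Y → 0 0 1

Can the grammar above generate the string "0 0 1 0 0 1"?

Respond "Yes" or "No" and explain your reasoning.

Yes - a valid derivation exists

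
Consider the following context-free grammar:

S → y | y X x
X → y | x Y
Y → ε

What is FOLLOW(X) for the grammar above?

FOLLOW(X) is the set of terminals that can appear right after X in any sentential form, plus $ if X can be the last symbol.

We compute FOLLOW(X) using the standard algorithm.
FOLLOW(S) starts with {$}.
FIRST(S) = {y}
FIRST(X) = {x, y}
FIRST(Y) = {ε}
FOLLOW(S) = {$}
FOLLOW(X) = {x}
FOLLOW(Y) = {x}
Therefore, FOLLOW(X) = {x}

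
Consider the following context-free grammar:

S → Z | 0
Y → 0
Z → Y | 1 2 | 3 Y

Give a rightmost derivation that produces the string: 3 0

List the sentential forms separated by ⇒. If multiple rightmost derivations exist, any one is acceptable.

S ⇒ Z ⇒ 3 Y ⇒ 3 0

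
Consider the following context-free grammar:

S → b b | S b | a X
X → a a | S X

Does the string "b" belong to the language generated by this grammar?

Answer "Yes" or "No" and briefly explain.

No - no valid derivation exists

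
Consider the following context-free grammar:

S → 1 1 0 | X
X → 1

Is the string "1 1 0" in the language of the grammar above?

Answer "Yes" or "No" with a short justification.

Yes - a valid derivation exists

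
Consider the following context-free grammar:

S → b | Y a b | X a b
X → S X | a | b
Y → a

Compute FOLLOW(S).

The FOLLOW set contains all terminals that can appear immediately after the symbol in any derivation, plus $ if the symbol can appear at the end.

We compute FOLLOW(S) using the standard algorithm.
FOLLOW(S) starts with {$}.
FIRST(S) = {a, b}
FIRST(X) = {a, b}
FIRST(Y) = {a}
FOLLOW(S) = {$, a, b}
FOLLOW(X) = {a}
FOLLOW(Y) = {a}
Therefore, FOLLOW(S) = {$, a, b}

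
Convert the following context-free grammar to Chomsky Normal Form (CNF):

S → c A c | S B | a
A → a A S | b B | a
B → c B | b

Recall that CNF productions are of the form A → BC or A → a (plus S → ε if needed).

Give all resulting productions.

TC → c; S → a; TA → a; TB → b; A → a; B → b; S → TC X0; X0 → A TC; S → S B; A → TA X1; X1 → A S; A → TB B; B → TC B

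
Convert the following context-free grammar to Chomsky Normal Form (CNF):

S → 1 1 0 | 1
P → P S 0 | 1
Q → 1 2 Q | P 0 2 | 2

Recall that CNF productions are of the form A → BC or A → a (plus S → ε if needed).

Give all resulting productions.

T1 → 1; T0 → 0; S → 1; P → 1; T2 → 2; Q → 2; S → T1 X0; X0 → T1 T0; P → P X1; X1 → S T0; Q → T1 X2; X2 → T2 Q; Q → P X3; X3 → T0 T2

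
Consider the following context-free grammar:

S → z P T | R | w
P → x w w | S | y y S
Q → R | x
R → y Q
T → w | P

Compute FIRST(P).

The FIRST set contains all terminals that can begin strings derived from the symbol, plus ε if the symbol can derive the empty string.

We compute FIRST(P) using the standard algorithm.
FIRST(P) = {w, x, y, z}
FIRST(Q) = {x, y}
FIRST(R) = {y}
FIRST(S) = {w, y, z}
FIRST(T) = {w, x, y, z}
Therefore, FIRST(P) = {w, x, y, z}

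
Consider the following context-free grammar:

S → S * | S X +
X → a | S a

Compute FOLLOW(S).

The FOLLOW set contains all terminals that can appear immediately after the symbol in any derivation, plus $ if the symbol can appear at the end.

We compute FOLLOW(S) using the standard algorithm.
FOLLOW(S) starts with {$}.
FIRST(S) = {}
FIRST(X) = {a}
FOLLOW(S) = {$, *, a}
FOLLOW(X) = {+}
Therefore, FOLLOW(S) = {$, *, a}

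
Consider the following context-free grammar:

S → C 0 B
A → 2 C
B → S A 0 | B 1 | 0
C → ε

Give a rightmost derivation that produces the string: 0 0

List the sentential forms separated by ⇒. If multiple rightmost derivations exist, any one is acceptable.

S ⇒ C 0 B ⇒ C 0 0 ⇒ 0 0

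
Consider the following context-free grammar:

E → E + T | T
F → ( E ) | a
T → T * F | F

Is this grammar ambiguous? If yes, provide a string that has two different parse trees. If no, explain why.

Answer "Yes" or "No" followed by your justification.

No - the grammar is unambiguous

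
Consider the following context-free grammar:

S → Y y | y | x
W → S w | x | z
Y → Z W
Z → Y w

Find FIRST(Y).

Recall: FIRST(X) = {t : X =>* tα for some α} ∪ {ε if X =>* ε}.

We compute FIRST(Y) using the standard algorithm.
FIRST(S) = {x, y}
FIRST(W) = {x, y, z}
FIRST(Y) = {}
FIRST(Z) = {}
Therefore, FIRST(Y) = {}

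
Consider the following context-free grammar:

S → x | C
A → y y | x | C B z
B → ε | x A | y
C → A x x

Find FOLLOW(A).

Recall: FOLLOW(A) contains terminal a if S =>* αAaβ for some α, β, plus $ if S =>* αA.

We compute FOLLOW(A) using the standard algorithm.
FOLLOW(S) starts with {$}.
FIRST(A) = {x, y}
FIRST(B) = {x, y, ε}
FIRST(C) = {x, y}
FIRST(S) = {x, y}
FOLLOW(A) = {x, z}
FOLLOW(B) = {z}
FOLLOW(C) = {$, x, y, z}
FOLLOW(S) = {$}
Therefore, FOLLOW(A) = {x, z}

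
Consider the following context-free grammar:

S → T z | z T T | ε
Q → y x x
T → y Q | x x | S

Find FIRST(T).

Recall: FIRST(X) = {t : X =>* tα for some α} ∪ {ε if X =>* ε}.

We compute FIRST(T) using the standard algorithm.
FIRST(Q) = {y}
FIRST(S) = {x, y, z, ε}
FIRST(T) = {x, y, z, ε}
Therefore, FIRST(T) = {x, y, z, ε}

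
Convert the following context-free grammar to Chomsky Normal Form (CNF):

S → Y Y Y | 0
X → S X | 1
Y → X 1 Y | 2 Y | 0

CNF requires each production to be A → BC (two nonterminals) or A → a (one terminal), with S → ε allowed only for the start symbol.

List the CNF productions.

S → 0; X → 1; T1 → 1; T2 → 2; Y → 0; S → Y X0; X0 → Y Y; X → S X; Y → X X1; X1 → T1 Y; Y → T2 Y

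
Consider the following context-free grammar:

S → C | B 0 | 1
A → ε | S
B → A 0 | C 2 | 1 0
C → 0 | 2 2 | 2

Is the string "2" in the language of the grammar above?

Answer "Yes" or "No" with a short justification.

Yes - a valid derivation exists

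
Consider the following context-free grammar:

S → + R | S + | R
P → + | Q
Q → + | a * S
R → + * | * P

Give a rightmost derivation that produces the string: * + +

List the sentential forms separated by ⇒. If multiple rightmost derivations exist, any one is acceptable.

S ⇒ S + ⇒ R + ⇒ * P + ⇒ * + +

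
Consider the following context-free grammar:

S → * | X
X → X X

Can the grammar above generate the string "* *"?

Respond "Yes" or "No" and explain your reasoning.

No - no valid derivation exists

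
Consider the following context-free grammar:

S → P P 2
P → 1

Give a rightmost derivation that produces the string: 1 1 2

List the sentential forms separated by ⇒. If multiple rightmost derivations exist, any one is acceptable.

S ⇒ P P 2 ⇒ P 1 2 ⇒ 1 1 2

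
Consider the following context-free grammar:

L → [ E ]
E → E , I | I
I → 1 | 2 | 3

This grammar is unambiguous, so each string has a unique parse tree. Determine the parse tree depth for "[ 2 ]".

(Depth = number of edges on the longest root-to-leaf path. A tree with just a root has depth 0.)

3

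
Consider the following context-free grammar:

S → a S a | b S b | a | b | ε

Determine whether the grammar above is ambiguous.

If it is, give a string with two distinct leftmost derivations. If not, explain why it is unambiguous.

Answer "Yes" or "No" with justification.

No - the grammar is unambiguous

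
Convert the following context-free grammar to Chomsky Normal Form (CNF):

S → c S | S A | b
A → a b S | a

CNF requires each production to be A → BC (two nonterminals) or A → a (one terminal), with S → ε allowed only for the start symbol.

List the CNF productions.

TC → c; S → b; TA → a; TB → b; A → a; S → TC S; S → S A; A → TA X0; X0 → TB S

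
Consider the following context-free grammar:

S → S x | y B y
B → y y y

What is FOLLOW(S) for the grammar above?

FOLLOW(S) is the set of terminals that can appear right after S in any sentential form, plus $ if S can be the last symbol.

We compute FOLLOW(S) using the standard algorithm.
FOLLOW(S) starts with {$}.
FIRST(B) = {y}
FIRST(S) = {y}
FOLLOW(B) = {y}
FOLLOW(S) = {$, x}
Therefore, FOLLOW(S) = {$, x}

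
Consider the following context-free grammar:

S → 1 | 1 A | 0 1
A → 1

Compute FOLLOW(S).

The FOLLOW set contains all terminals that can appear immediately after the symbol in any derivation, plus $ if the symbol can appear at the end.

We compute FOLLOW(S) using the standard algorithm.
FOLLOW(S) starts with {$}.
FIRST(A) = {1}
FIRST(S) = {0, 1}
FOLLOW(A) = {$}
FOLLOW(S) = {$}
Therefore, FOLLOW(S) = {$}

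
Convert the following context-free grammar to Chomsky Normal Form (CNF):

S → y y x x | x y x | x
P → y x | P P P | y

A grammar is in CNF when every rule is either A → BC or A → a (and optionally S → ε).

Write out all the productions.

TY → y; TX → x; S → x; P → y; S → TY X0; X0 → TY X1; X1 → TX TX; S → TX X2; X2 → TY TX; P → TY TX; P → P X3; X3 → P P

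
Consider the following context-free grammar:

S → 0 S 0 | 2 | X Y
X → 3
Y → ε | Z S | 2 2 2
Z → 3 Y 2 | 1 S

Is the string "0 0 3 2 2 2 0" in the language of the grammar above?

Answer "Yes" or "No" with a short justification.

No - no valid derivation exists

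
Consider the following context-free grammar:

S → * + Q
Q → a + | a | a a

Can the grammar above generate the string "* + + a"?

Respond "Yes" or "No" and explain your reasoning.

No - no valid derivation exists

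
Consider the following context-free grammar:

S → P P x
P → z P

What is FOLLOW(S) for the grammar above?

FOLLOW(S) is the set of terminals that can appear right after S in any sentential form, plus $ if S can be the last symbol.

We compute FOLLOW(S) using the standard algorithm.
FOLLOW(S) starts with {$}.
FIRST(P) = {z}
FIRST(S) = {z}
FOLLOW(P) = {x, z}
FOLLOW(S) = {$}
Therefore, FOLLOW(S) = {$}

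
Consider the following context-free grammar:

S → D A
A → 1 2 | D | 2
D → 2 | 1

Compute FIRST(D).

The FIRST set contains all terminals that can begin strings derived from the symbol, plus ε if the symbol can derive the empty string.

We compute FIRST(D) using the standard algorithm.
FIRST(A) = {1, 2}
FIRST(D) = {1, 2}
FIRST(S) = {1, 2}
Therefore, FIRST(D) = {1, 2}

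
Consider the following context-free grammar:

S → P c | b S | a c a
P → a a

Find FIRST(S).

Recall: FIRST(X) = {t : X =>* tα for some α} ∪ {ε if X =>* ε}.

We compute FIRST(S) using the standard algorithm.
FIRST(P) = {a}
FIRST(S) = {a, b}
Therefore, FIRST(S) = {a, b}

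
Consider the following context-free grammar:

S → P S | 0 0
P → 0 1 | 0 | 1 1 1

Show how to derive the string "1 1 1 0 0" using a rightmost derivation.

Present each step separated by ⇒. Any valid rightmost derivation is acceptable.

S ⇒ P S ⇒ P 0 0 ⇒ 1 1 1 0 0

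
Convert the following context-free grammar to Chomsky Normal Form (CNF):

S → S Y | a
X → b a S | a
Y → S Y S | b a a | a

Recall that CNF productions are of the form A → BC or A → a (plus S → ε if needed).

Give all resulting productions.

S → a; TB → b; TA → a; X → a; Y → a; S → S Y; X → TB X0; X0 → TA S; Y → S X1; X1 → Y S; Y → TB X2; X2 → TA TA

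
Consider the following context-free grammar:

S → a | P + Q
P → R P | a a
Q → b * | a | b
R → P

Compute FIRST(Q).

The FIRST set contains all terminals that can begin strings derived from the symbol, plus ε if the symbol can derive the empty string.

We compute FIRST(Q) using the standard algorithm.
FIRST(P) = {a}
FIRST(Q) = {a, b}
FIRST(R) = {a}
FIRST(S) = {a}
Therefore, FIRST(Q) = {a, b}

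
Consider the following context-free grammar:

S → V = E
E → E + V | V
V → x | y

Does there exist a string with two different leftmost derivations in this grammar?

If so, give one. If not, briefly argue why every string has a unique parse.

No - every string in the language has a unique leftmost derivation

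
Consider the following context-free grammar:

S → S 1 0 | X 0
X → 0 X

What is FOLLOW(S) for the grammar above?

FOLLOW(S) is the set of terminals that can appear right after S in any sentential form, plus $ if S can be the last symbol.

We compute FOLLOW(S) using the standard algorithm.
FOLLOW(S) starts with {$}.
FIRST(S) = {0}
FIRST(X) = {0}
FOLLOW(S) = {$, 1}
FOLLOW(X) = {0}
Therefore, FOLLOW(S) = {$, 1}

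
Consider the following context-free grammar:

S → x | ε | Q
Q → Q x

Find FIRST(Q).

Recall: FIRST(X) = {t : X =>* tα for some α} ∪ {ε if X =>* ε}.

We compute FIRST(Q) using the standard algorithm.
FIRST(Q) = {}
FIRST(S) = {x, ε}
Therefore, FIRST(Q) = {}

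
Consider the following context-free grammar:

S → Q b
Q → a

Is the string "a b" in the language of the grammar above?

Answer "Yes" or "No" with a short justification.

Yes - a valid derivation exists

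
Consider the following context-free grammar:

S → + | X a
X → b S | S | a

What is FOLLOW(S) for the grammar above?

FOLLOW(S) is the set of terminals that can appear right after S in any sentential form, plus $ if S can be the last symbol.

We compute FOLLOW(S) using the standard algorithm.
FOLLOW(S) starts with {$}.
FIRST(S) = {+, a, b}
FIRST(X) = {+, a, b}
FOLLOW(S) = {$, a}
FOLLOW(X) = {a}
Therefore, FOLLOW(S) = {$, a}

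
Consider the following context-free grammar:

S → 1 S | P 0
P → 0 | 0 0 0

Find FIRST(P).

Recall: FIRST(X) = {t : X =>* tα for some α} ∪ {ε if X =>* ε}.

We compute FIRST(P) using the standard algorithm.
FIRST(P) = {0}
FIRST(S) = {0, 1}
Therefore, FIRST(P) = {0}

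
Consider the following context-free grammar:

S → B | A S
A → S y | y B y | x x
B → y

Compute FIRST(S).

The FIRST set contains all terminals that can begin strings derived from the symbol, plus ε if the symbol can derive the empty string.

We compute FIRST(S) using the standard algorithm.
FIRST(A) = {x, y}
FIRST(B) = {y}
FIRST(S) = {x, y}
Therefore, FIRST(S) = {x, y}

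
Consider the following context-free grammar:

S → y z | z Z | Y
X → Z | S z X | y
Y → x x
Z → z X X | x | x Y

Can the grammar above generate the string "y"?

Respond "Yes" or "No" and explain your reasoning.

No - no valid derivation exists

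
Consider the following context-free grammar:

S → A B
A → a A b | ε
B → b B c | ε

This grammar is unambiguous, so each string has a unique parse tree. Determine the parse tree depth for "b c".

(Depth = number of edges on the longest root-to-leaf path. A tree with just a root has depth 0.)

3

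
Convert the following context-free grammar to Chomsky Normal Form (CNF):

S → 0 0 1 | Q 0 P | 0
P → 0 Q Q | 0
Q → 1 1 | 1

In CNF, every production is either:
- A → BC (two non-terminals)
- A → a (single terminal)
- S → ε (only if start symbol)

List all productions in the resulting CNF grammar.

T0 → 0; T1 → 1; S → 0; P → 0; Q → 1; S → T0 X0; X0 → T0 T1; S → Q X1; X1 → T0 P; P → T0 X2; X2 → Q Q; Q → T1 T1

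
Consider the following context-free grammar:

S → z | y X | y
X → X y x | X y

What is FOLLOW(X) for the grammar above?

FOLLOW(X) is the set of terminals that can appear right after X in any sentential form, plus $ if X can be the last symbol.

We compute FOLLOW(X) using the standard algorithm.
FOLLOW(S) starts with {$}.
FIRST(S) = {y, z}
FIRST(X) = {}
FOLLOW(S) = {$}
FOLLOW(X) = {$, y}
Therefore, FOLLOW(X) = {$, y}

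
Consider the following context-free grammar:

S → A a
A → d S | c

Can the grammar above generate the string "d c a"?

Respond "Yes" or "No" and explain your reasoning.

No - no valid derivation exists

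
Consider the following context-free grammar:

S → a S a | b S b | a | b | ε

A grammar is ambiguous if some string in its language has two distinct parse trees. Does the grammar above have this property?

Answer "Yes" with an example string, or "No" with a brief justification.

No - the grammar is unambiguous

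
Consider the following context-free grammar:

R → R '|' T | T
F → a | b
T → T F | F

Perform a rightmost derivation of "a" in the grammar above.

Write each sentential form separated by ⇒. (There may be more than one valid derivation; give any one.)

R ⇒ T ⇒ F ⇒ a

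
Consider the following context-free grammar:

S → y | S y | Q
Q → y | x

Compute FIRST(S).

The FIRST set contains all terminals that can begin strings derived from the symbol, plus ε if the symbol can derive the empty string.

We compute FIRST(S) using the standard algorithm.
FIRST(Q) = {x, y}
FIRST(S) = {x, y}
Therefore, FIRST(S) = {x, y}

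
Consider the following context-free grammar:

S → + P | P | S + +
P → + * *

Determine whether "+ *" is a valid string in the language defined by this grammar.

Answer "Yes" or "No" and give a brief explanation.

No - no valid derivation exists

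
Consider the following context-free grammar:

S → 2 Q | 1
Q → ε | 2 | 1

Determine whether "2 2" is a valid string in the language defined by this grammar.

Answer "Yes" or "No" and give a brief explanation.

Yes - a valid derivation exists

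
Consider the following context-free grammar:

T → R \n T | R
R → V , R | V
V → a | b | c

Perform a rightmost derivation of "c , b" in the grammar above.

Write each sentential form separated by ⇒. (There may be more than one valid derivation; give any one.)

T ⇒ R ⇒ V , R ⇒ V , V ⇒ V , b ⇒ c , b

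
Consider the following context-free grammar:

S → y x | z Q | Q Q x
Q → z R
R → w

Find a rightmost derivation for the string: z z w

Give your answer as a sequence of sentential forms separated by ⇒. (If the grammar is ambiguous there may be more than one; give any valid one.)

S ⇒ z Q ⇒ z z R ⇒ z z w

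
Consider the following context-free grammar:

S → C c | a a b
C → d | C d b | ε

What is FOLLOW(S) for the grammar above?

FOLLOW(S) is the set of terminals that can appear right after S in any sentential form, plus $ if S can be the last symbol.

We compute FOLLOW(S) using the standard algorithm.
FOLLOW(S) starts with {$}.
FIRST(C) = {d, ε}
FIRST(S) = {a, c, d}
FOLLOW(C) = {c, d}
FOLLOW(S) = {$}
Therefore, FOLLOW(S) = {$}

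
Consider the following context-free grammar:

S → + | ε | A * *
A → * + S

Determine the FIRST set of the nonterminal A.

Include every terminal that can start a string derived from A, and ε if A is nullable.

We compute FIRST(A) using the standard algorithm.
FIRST(A) = {*}
FIRST(S) = {*, +, ε}
Therefore, FIRST(A) = {*}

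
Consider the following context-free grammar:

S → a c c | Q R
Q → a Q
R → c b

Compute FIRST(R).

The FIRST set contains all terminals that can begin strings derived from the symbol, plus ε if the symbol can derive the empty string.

We compute FIRST(R) using the standard algorithm.
FIRST(Q) = {a}
FIRST(R) = {c}
FIRST(S) = {a}
Therefore, FIRST(R) = {c}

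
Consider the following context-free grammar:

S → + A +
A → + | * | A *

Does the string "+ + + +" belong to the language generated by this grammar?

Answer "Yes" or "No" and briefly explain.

No - no valid derivation exists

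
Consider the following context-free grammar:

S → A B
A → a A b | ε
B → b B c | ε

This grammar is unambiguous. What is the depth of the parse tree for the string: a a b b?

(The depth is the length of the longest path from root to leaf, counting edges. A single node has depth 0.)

4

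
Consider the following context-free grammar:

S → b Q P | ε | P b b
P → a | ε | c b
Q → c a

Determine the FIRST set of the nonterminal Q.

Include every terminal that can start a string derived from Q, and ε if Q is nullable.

We compute FIRST(Q) using the standard algorithm.
FIRST(P) = {a, c, ε}
FIRST(Q) = {c}
FIRST(S) = {a, b, c, ε}
Therefore, FIRST(Q) = {c}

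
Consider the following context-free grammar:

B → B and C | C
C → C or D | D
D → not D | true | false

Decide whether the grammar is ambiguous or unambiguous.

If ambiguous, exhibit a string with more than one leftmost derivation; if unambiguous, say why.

Unambiguous - every string in the language has a unique leftmost derivation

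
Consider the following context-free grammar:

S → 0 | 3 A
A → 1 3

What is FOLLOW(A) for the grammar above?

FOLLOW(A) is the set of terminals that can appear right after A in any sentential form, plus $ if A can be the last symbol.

We compute FOLLOW(A) using the standard algorithm.
FOLLOW(S) starts with {$}.
FIRST(A) = {1}
FIRST(S) = {0, 3}
FOLLOW(A) = {$}
FOLLOW(S) = {$}
Therefore, FOLLOW(A) = {$}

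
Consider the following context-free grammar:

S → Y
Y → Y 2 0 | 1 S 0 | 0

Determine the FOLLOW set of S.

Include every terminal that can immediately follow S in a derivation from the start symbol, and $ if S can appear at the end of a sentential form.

We compute FOLLOW(S) using the standard algorithm.
FOLLOW(S) starts with {$}.
FIRST(S) = {0, 1}
FIRST(Y) = {0, 1}
FOLLOW(S) = {$, 0}
FOLLOW(Y) = {$, 0, 2}
Therefore, FOLLOW(S) = {$, 0}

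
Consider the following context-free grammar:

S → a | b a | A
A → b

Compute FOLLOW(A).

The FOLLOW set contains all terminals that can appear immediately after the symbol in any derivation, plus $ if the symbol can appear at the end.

We compute FOLLOW(A) using the standard algorithm.
FOLLOW(S) starts with {$}.
FIRST(A) = {b}
FIRST(S) = {a, b}
FOLLOW(A) = {$}
FOLLOW(S) = {$}
Therefore, FOLLOW(A) = {$}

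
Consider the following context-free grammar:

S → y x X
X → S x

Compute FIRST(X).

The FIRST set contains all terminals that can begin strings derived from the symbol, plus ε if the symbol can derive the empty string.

We compute FIRST(X) using the standard algorithm.
FIRST(S) = {y}
FIRST(X) = {y}
Therefore, FIRST(X) = {y}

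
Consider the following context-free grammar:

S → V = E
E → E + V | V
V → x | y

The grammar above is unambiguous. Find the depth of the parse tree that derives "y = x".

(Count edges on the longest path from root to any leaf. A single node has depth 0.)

3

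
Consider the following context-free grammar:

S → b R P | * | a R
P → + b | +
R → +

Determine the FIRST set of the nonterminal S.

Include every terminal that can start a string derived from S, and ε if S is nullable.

We compute FIRST(S) using the standard algorithm.
FIRST(P) = {+}
FIRST(R) = {+}
FIRST(S) = {*, a, b}
Therefore, FIRST(S) = {*, a, b}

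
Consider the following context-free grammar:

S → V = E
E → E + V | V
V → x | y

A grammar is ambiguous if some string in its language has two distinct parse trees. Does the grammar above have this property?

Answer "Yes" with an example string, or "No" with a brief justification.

No - the grammar is unambiguous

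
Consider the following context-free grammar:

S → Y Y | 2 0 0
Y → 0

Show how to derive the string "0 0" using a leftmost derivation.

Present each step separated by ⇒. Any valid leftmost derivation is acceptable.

S ⇒ Y Y ⇒ 0 Y ⇒ 0 0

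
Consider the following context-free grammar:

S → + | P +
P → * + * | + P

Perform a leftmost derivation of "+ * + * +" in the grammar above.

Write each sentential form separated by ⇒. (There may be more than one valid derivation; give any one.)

S ⇒ P + ⇒ + P + ⇒ + * + * +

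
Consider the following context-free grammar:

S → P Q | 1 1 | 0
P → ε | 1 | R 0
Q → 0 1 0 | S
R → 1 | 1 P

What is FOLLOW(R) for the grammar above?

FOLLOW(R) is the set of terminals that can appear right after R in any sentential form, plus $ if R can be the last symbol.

We compute FOLLOW(R) using the standard algorithm.
FOLLOW(S) starts with {$}.
FIRST(P) = {1, ε}
FIRST(Q) = {0, 1}
FIRST(R) = {1}
FIRST(S) = {0, 1}
FOLLOW(P) = {0, 1}
FOLLOW(Q) = {$}
FOLLOW(R) = {0}
FOLLOW(S) = {$}
Therefore, FOLLOW(R) = {0}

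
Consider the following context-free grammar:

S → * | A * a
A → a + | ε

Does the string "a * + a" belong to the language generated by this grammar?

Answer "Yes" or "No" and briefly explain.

No - no valid derivation exists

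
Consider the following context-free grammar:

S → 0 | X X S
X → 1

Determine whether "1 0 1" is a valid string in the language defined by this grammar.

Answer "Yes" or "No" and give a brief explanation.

No - no valid derivation exists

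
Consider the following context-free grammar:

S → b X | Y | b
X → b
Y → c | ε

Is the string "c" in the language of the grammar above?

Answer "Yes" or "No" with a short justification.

Yes - a valid derivation exists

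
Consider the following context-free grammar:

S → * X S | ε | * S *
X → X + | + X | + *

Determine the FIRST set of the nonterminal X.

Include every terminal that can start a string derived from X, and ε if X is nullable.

We compute FIRST(X) using the standard algorithm.
FIRST(S) = {*, ε}
FIRST(X) = {+}
Therefore, FIRST(X) = {+}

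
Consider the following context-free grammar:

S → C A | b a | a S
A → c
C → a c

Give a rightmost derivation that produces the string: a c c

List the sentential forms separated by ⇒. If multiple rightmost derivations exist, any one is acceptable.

S ⇒ C A ⇒ C c ⇒ a c c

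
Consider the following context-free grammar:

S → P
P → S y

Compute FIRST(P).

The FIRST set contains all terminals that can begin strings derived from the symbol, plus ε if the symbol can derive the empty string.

We compute FIRST(P) using the standard algorithm.
FIRST(P) = {}
FIRST(S) = {}
Therefore, FIRST(P) = {}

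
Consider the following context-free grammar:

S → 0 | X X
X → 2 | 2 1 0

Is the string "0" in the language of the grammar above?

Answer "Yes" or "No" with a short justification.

Yes - a valid derivation exists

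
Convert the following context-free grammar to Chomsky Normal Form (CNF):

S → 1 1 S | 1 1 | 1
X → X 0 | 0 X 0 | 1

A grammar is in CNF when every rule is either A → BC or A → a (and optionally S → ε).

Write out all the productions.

T1 → 1; S → 1; T0 → 0; X → 1; S → T1 X0; X0 → T1 S; S → T1 T1; X → X T0; X → T0 X1; X1 → X T0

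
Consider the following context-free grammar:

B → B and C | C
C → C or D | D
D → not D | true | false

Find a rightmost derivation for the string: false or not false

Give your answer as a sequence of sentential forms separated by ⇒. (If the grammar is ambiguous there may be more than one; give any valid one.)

B ⇒ C ⇒ C or D ⇒ C or not D ⇒ C or not false ⇒ D or not false ⇒ false or not false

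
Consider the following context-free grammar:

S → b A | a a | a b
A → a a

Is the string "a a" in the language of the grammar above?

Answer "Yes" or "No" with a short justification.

Yes - a valid derivation exists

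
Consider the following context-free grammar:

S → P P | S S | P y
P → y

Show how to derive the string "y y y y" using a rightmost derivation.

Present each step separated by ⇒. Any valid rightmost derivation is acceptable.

S ⇒ S S ⇒ S P y ⇒ S y y ⇒ P y y y ⇒ y y y y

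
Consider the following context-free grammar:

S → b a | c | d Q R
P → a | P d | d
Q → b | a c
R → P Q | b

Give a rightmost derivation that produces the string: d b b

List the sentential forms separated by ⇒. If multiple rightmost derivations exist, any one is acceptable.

S ⇒ d Q R ⇒ d Q b ⇒ d b b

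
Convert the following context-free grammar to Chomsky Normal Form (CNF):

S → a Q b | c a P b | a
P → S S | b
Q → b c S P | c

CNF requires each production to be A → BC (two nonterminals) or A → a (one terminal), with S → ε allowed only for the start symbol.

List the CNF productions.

TA → a; TB → b; TC → c; S → a; P → b; Q → c; S → TA X0; X0 → Q TB; S → TC X1; X1 → TA X2; X2 → P TB; P → S S; Q → TB X3; X3 → TC X4; X4 → S P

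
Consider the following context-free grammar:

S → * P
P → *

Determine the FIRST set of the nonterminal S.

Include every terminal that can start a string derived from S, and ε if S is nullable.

We compute FIRST(S) using the standard algorithm.
FIRST(P) = {*}
FIRST(S) = {*}
Therefore, FIRST(S) = {*}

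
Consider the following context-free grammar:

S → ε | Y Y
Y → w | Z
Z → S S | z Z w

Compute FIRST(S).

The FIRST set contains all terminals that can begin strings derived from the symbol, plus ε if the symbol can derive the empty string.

We compute FIRST(S) using the standard algorithm.
FIRST(S) = {w, z, ε}
FIRST(Y) = {w, z, ε}
FIRST(Z) = {w, z, ε}
Therefore, FIRST(S) = {w, z, ε}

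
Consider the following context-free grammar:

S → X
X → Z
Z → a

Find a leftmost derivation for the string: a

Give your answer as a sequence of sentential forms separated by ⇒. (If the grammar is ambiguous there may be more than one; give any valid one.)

S ⇒ X ⇒ Z ⇒ a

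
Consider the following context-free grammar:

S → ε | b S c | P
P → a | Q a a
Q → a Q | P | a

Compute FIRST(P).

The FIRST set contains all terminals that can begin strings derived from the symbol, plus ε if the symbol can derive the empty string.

We compute FIRST(P) using the standard algorithm.
FIRST(P) = {a}
FIRST(Q) = {a}
FIRST(S) = {a, b, ε}
Therefore, FIRST(P) = {a}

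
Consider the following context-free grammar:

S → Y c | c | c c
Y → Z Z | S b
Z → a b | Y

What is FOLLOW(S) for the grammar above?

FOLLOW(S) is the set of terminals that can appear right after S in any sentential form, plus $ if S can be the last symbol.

We compute FOLLOW(S) using the standard algorithm.
FOLLOW(S) starts with {$}.
FIRST(S) = {a, c}
FIRST(Y) = {a, c}
FIRST(Z) = {a, c}
FOLLOW(S) = {$, b}
FOLLOW(Y) = {a, c}
FOLLOW(Z) = {a, c}
Therefore, FOLLOW(S) = {$, b}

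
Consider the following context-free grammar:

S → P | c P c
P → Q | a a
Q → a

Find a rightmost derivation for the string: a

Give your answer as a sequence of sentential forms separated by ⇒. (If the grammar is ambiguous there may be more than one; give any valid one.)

S ⇒ P ⇒ Q ⇒ a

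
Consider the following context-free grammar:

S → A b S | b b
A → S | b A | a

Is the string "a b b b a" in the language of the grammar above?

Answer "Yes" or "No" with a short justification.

No - no valid derivation exists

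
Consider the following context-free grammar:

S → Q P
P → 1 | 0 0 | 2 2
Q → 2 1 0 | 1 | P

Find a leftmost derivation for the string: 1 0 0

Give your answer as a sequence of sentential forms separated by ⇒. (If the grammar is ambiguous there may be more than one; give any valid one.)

S ⇒ Q P ⇒ 1 P ⇒ 1 0 0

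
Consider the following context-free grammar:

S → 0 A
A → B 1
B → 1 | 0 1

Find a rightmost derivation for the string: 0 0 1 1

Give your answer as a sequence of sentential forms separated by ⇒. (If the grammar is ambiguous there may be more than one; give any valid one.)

S ⇒ 0 A ⇒ 0 B 1 ⇒ 0 0 1 1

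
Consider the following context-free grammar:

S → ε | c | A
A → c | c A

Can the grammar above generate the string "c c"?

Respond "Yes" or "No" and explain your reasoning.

Yes - a valid derivation exists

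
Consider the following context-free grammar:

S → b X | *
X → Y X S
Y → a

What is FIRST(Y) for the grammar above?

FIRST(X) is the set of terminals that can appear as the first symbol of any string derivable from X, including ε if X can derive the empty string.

We compute FIRST(Y) using the standard algorithm.
FIRST(S) = {*, b}
FIRST(X) = {a}
FIRST(Y) = {a}
Therefore, FIRST(Y) = {a}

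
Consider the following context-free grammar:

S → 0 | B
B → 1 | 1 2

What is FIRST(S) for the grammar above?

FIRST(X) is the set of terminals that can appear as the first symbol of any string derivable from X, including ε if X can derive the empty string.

We compute FIRST(S) using the standard algorithm.
FIRST(B) = {1}
FIRST(S) = {0, 1}
Therefore, FIRST(S) = {0, 1}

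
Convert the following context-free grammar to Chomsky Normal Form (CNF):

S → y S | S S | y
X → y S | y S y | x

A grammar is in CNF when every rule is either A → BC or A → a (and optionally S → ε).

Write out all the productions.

TY → y; S → y; X → x; S → TY S; S → S S; X → TY S; X → TY X0; X0 → S TY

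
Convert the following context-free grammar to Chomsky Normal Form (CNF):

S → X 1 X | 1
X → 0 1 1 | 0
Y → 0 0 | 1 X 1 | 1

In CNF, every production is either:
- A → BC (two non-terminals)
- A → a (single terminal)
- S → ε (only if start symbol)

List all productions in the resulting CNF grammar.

T1 → 1; S → 1; T0 → 0; X → 0; Y → 1; S → X X0; X0 → T1 X; X → T0 X1; X1 → T1 T1; Y → T0 T0; Y → T1 X2; X2 → X T1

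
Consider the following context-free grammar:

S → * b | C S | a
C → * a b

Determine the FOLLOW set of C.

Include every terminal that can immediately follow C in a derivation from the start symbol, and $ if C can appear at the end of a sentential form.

We compute FOLLOW(C) using the standard algorithm.
FOLLOW(S) starts with {$}.
FIRST(C) = {*}
FIRST(S) = {*, a}
FOLLOW(C) = {*, a}
FOLLOW(S) = {$}
Therefore, FOLLOW(C) = {*, a}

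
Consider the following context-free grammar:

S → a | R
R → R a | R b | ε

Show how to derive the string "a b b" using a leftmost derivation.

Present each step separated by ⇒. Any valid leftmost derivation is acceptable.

S ⇒ R ⇒ R b ⇒ R b b ⇒ R a b b ⇒ a b b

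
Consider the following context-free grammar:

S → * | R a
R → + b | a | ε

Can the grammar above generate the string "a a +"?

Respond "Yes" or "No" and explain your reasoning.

No - no valid derivation exists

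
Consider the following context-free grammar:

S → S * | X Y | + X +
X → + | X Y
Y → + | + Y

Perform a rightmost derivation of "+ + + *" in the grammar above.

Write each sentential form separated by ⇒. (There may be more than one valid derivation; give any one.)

S ⇒ S * ⇒ + X + * ⇒ + + + *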